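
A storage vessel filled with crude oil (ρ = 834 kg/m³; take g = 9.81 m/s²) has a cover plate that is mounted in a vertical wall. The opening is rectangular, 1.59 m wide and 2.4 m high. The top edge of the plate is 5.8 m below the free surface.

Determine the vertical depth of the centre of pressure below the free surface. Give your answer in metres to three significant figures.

γ = ρg = 834 × 9.81 / 1000 = 8.18154 kN/m³.
The centroid lies 2.4/2 = 1.2 m below the top edge, so the centroid depth is h_c = 5.8 + 1.2 = 7 m.
A = 1.59 × 2.4 = 3.816 m².
Resultant F = γ·h_c·A = 8.18154 × 7 × 3.816 = 218.545 kN.
I_c = b·h³/12 = 1.59 × 2.4³/12 = 1.83168 m⁴.
Centre of pressure: y_p = y_c + I_c/(y_c·A) = 7 + 1.83168/(7 × 3.816) = 7 + 0.0685714 = 7.06857 m along the plane.

h_p = 7.07 m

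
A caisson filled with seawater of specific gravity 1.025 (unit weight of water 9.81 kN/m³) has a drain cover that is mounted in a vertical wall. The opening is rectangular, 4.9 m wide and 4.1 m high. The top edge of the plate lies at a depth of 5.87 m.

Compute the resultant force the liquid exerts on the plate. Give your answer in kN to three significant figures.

F ≈ 1600 kN

γ = 1.025 × 9.81 = 10.05525 kN/m³.
The centroid lies 4.1/2 = 2.05 m below the top edge, so the centroid depth is h_c = 5.87 + 2.05 = 7.92 m.
A = 4.9 × 4.1 = 20.09 m².
Resultant F = γ·h_c·A = 10.05525 × 7.92 × 20.09 = 1599.92 kN.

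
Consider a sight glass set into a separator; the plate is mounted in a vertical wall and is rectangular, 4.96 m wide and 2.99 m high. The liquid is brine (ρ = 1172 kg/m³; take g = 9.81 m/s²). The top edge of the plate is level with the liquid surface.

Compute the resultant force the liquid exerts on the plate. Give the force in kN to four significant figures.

F ≈ 254.9 kN

γ = ρg = 1172 × 9.81 / 1000 = 11.49732 kN/m³.
The centroid lies 2.99/2 = 1.495 m below the top edge, so the centroid depth is h_c = 1.495 m.
A = 4.96 × 2.99 = 14.8304 m².
Resultant F = γ·h_c·A = 11.49732 × 1.495 × 14.8304 = 254.912 kN.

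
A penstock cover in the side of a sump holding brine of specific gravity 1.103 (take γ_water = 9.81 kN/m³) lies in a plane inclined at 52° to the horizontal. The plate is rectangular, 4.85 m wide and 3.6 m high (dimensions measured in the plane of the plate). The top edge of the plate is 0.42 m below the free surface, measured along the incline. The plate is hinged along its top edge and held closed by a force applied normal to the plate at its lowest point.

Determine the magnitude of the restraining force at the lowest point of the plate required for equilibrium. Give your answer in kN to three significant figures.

P ≈ 210 kN

γ = 1.103 × 9.81 = 10.82043 kN/m³.
Let θ = 52° be the plate's angle to the horizontal; measure y along the incline from where the plane meets the free surface. Vertical depth h = y·sinθ with sinθ = 0.788011.
The centroid lies 3.6/2 = 1.8 m below the top edge, so y_c = 0.42 + 1.8 = 2.22 m and h_c = 2.22 × 0.788011 = 1.74938 m.
A = 4.85 × 3.6 = 17.46 m².
Resultant F = γ·h_c·A = 10.82043 × 1.74938 × 17.46 = 330.501 kN.
I_c = b·h³/12 = 4.85 × 3.6³/12 = 18.8568 m⁴.
Centre of pressure: y_p = y_c + I_c/(y_c·A) = 2.22 + 18.8568/(2.22 × 17.46) = 2.22 + 0.486486 = 2.70649 m along the plane.
The resultant acts 1.8 + 0.486486 = 2.28649 m (along the plate) below the hinge at the top edge, so the moment about the hinge is M = F × 2.28649 = 330.501 × 2.28649 = 755.687 kN·m.
A normal force at the bottom, 3.6 m from the hinge, must supply this moment: P = 755.687/3.6 = 209.913 kN.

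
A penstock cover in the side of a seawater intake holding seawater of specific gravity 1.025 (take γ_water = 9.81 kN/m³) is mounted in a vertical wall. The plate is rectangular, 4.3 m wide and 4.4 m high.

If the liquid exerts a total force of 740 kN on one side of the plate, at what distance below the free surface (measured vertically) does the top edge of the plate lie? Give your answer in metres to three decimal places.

γ = 1.025 × 9.81 = 10.05525 kN/m³.
A = 4.3 × 4.4 = 18.92 m².
From F = γ·h_c·A, the centroid depth is h_c = 740/(10.05525 × 18.92) = 3.88971 m.
The centroid lies 4.4/2 = 2.2 m below the top edge, so the top edge sits at h_top = 3.88971 − 2.2 = 1.68971 m below the surface.

d_top ≈ 1.690 m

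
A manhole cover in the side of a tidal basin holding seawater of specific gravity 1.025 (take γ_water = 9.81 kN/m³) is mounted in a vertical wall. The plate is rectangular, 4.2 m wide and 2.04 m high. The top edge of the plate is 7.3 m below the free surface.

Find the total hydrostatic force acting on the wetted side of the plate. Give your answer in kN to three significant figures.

F ≈ 717 kN

γ = 1.025 × 9.81 = 10.05525 kN/m³.
The centroid lies 2.04/2 = 1.02 m below the top edge, so the centroid depth is h_c = 7.3 + 1.02 = 8.32 m.
A = 4.2 × 2.04 = 8.568 m².
Resultant F = γ·h_c·A = 10.05525 × 8.32 × 8.568 = 716.796 kN.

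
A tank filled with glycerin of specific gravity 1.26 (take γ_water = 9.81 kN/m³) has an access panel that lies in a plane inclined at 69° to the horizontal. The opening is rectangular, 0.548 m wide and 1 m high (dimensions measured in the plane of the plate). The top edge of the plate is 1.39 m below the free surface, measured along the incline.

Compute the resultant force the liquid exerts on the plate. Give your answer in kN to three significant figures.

F ≈ 12.0 kN

γ = 1.26 × 9.81 = 12.3606 kN/m³.
Let θ = 69° be the plate's angle to the horizontal; measure y along the incline from where the plane meets the free surface. Vertical depth h = y·sinθ with sinθ = 0.933580.
The centroid lies 1/2 = 0.5 m below the top edge, so y_c = 1.39 + 0.5 = 1.89 m and h_c = 1.89 × 0.933580 = 1.76447 m.
A = 0.548 × 1 = 0.548 m².
Resultant F = γ·h_c·A = 12.3606 × 1.76447 × 0.548 = 11.9518 kN.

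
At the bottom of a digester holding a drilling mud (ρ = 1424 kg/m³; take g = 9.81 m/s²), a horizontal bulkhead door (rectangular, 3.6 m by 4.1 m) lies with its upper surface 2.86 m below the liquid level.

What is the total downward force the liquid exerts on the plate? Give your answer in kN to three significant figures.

γ = ρg = 1424 × 9.81 / 1000 = 13.96944 kN/m³.
The plate is horizontal, so pressure is uniform at p = γ·h = 13.96944 × 2.86 = 39.9526 kN/m².
A = 3.6 × 4.1 = 14.76 m².
F = p·A = 39.9526 × 14.76 = 589.7 kN.

F ≈ 590 kN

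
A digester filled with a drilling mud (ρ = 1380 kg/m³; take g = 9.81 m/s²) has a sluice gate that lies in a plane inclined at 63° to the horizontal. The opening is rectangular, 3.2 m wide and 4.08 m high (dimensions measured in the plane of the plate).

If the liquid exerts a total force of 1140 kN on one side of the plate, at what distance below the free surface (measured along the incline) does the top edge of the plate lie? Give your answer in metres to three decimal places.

γ = ρg = 1380 × 9.81 / 1000 = 13.5378 kN/m³.
A = 3.2 × 4.08 = 13.056 m².
From F = γ·h_c·A, the centroid depth is h_c = 1140/(13.5378 × 13.056) = 6.44981 m.
Let θ = 63° be the plate's angle to the horizontal; measure y along the incline from where the plane meets the free surface. Vertical depth h = y·sinθ with sinθ = 0.891007.
Along the incline, y_c = h_c/sinθ = 6.44981/0.891007 = 7.23879 m.
The centroid lies 4.08/2 = 2.04 m below the top edge, so the top edge sits at y_top = 7.23879 − 2.04 = 5.19879 m along the incline.

y_top ≈ 5.199 m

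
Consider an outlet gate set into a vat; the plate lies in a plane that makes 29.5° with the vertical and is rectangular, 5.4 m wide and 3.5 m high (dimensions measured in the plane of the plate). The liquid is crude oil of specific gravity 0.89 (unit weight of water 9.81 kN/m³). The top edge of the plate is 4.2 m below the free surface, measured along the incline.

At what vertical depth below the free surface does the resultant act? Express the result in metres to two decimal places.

γ = 0.89 × 9.81 = 8.7309 kN/m³.
The plate makes 29.5° with the vertical, i.e. θ = 90° − 29.5° = 60.5° to the horizontal. Measuring y along the incline from the free-surface line, vertical depth h = y·sinθ with sinθ = 0.870356.
The centroid lies 3.5/2 = 1.75 m below the top edge, so y_c = 4.2 + 1.75 = 5.95 m and h_c = 5.95 × 0.870356 = 5.17862 m.
A = 5.4 × 3.5 = 18.9 m².
Resultant F = γ·h_c·A = 8.7309 × 5.17862 × 18.9 = 854.545 kN.
I_c = b·h³/12 = 5.4 × 3.5³/12 = 19.2937 m⁴.
Centre of pressure: y_p = y_c + I_c/(y_c·A) = 5.95 + 19.2937/(5.95 × 18.9) = 5.95 + 0.171568 = 6.12157 m along the plane.
Vertically, h_p = y_p·sinθ = 6.12157 × 0.870356 = 5.32795 m.

h_p = 5.33 m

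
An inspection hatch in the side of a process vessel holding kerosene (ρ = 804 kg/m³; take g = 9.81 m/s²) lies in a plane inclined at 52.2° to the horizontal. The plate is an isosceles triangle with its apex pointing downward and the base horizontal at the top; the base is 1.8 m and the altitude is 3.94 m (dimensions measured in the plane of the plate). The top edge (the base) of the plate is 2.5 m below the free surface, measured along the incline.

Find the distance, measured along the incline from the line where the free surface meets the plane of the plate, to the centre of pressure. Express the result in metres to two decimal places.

y_p = 4.04 m

γ = ρg = 804 × 9.81 / 1000 = 7.88724 kN/m³.
Let θ = 52.2° be the plate's angle to the horizontal; measure y along the incline from where the plane meets the free surface. Vertical depth h = y·sinθ with sinθ = 0.790155.
With the apex down, the centroid sits h/3 = 3.94/3 = 1.31333 m below the base (the top edge), so y_c = 2.5 + 1.31333 = 3.81333 m and h_c = 3.81333 × 0.790155 = 3.01312 m.
A = ½ × 1.8 × 3.94 = 3.546 m².
Resultant F = γ·h_c·A = 7.88724 × 3.01312 × 3.546 = 84.2714 kN.
I_c = b·h³/36 = 1.8 × 3.94³/36 = 3.05815 m⁴.
Centre of pressure: y_p = y_c + I_c/(y_c·A) = 3.81333 + 3.05815/(3.81333 × 3.546) = 3.81333 + 0.22616 = 4.03949 m along the plane.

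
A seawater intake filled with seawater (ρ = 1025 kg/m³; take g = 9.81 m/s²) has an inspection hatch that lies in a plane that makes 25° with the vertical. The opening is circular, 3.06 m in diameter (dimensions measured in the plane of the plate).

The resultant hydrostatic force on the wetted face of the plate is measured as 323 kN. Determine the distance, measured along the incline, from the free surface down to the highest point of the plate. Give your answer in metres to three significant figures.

γ = ρg = 1025 × 9.81 / 1000 = 10.05525 kN/m³.
A = π(1.53)² = 7.35415 m².
From F = γ·h_c·A, the centroid depth is h_c = 323/(10.05525 × 7.35415) = 4.36795 m.
The plate makes 25° with the vertical, i.e. θ = 90° − 25° = 65° to the horizontal. Measuring y along the incline from the free-surface line, vertical depth h = y·sinθ with sinθ = 0.906308.
Along the incline, y_c = h_c/sinθ = 4.36795/0.906308 = 4.8195 m.
The centroid is at the centre, 1.53 m below the top of the plate, so the highest point sits at y_top = 4.8195 − 1.53 = 3.2895 m along the incline.

y_top ≈ 3.29 m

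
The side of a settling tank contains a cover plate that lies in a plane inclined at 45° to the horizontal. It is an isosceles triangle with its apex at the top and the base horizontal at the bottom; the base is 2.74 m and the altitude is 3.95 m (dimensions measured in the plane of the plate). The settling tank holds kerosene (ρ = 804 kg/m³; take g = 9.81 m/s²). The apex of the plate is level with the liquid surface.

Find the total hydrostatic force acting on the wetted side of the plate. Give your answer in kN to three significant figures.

γ = ρg = 804 × 9.81 / 1000 = 7.88724 kN/m³.
Let θ = 45° be the plate's angle to the horizontal; measure y along the incline from where the plane meets the free surface. Vertical depth h = y·sinθ with sinθ = 0.707107.
With the apex up, the centroid sits 2h/3 = 2 × 3.95/3 = 2.63333 m below the apex, so y_c = 2.63333 m and h_c = 2.63333 × 0.707107 = 1.86205 m.
A = ½ × 2.74 × 3.95 = 5.4115 m².
Resultant F = γ·h_c·A = 7.88724 × 1.86205 × 5.4115 = 79.4756 kN.

F ≈ 79.5 kN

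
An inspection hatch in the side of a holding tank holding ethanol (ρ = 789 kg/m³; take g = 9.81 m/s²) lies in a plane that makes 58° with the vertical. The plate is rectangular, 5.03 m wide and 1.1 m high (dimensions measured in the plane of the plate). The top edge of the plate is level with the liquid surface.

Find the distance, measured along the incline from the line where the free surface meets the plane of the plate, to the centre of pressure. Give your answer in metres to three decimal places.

γ = ρg = 789 × 9.81 / 1000 = 7.74009 kN/m³.
The plate makes 58° with the vertical, i.e. θ = 90° − 58° = 32° to the horizontal. Measuring y along the incline from the free-surface line, vertical depth h = y·sinθ with sinθ = 0.529919.
The centroid lies 1.1/2 = 0.55 m below the top edge, so y_c = 0.55 m and h_c = 0.55 × 0.529919 = 0.291455 m.
A = 5.03 × 1.1 = 5.533 m².
Resultant F = γ·h_c·A = 7.74009 × 0.291455 × 5.533 = 12.4818 kN.
I_c = b·h³/12 = 5.03 × 1.1³/12 = 0.557911 m⁴.
Centre of pressure: y_p = y_c + I_c/(y_c·A) = 0.55 + 0.557911/(0.55 × 5.533) = 0.55 + 0.183333 = 0.733333 m along the plane.

y_p = 0.733 m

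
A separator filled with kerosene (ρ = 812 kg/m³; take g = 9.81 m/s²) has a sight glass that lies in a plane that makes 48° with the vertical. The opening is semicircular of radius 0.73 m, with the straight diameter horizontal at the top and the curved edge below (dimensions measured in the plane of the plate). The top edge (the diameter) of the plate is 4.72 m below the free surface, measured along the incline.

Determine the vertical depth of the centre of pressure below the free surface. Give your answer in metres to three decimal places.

h_p = 3.371 m

γ = ρg = 812 × 9.81 / 1000 = 7.96572 kN/m³.
The plate makes 48° with the vertical, i.e. θ = 90° − 48° = 42° to the horizontal. Measuring y along the incline from the free-surface line, vertical depth h = y·sinθ with sinθ = 0.669131.
The centroid of a semicircle lies 4r/(3π) = 0.309822 m from the diameter, here below the top edge, so y_c = 4.72 + 0.309822 = 5.02982 m and h_c = 5.02982 × 0.669131 = 3.36561 m.
A = πr²/2 = π × 0.73²/2 = 0.837077 m².
Resultant F = γ·h_c·A = 7.96572 × 3.36561 × 0.837077 = 22.4416 kN.
I_c = (π/8 − 8/(9π))·r⁴ = 0.109757 × 0.73⁴ = 0.0311691 m⁴.
Centre of pressure: y_p = y_c + I_c/(y_c·A) = 5.02982 + 0.0311691/(5.02982 × 0.837077) = 5.02982 + 0.00740298 = 5.03722 m along the plane.
Vertically, h_p = y_p·sinθ = 5.03722 × 0.669131 = 3.37056 m.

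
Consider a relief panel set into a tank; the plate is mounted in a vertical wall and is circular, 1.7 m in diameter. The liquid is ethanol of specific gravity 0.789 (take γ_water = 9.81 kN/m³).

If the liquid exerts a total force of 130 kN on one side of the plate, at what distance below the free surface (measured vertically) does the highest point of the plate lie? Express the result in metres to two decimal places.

γ = 0.789 × 9.81 = 7.74009 kN/m³.
A = π(0.85)² = 2.2698 m².
From F = γ·h_c·A, the centroid depth is h_c = 130/(7.74009 × 2.2698) = 7.39963 m.
The centroid is at the centre, 0.85 m below the top of the plate, so the highest point sits at h_top = 7.39963 − 0.85 = 6.54963 m below the surface.

d_top ≈ 6.55 m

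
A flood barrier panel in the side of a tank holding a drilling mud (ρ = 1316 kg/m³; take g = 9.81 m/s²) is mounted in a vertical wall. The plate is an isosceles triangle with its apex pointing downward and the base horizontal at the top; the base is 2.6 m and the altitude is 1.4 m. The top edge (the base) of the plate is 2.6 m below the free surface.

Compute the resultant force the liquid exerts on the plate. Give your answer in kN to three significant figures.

F ≈ 72.1 kN

γ = ρg = 1316 × 9.81 / 1000 = 12.90996 kN/m³.
With the apex down, the centroid sits h/3 = 1.4/3 = 0.466667 m below the base (the top edge), so the centroid depth is h_c = 2.6 + 0.466667 = 3.06667 m.
A = ½ × 2.6 × 1.4 = 1.82 m².
Resultant F = γ·h_c·A = 12.90996 × 3.06667 × 1.82 = 72.0549 kN.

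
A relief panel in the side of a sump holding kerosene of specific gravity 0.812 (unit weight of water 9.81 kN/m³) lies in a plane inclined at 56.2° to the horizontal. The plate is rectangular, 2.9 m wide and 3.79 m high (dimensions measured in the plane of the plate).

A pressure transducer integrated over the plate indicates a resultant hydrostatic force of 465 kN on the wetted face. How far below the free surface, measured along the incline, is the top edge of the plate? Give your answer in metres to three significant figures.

γ = 0.812 × 9.81 = 7.96572 kN/m³.
A = 2.9 × 3.79 = 10.991 m².
From F = γ·h_c·A, the centroid depth is h_c = 465/(7.96572 × 10.991) = 5.31118 m.
Let θ = 56.2° be the plate's angle to the horizontal; measure y along the incline from where the plane meets the free surface. Vertical depth h = y·sinθ with sinθ = 0.830984.
Along the incline, y_c = h_c/sinθ = 5.31118/0.830984 = 6.39143 m.
The centroid lies 3.79/2 = 1.895 m below the top edge, so the top edge sits at y_top = 6.39143 − 1.895 = 4.49643 m along the incline.

y_top ≈ 4.50 m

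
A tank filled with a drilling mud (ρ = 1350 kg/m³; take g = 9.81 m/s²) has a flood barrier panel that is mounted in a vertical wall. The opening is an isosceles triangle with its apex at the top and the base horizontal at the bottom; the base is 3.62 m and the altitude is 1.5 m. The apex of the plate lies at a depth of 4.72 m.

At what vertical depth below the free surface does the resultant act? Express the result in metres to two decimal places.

γ = ρg = 1350 × 9.81 / 1000 = 13.2435 kN/m³.
With the apex up, the centroid sits 2h/3 = 2 × 1.5/3 = 1 m below the apex, so the centroid depth is h_c = 4.72 + 1 = 5.72 m.
A = ½ × 3.62 × 1.5 = 2.715 m².
Resultant F = γ·h_c·A = 13.2435 × 5.72 × 2.715 = 205.669 kN.
I_c = b·h³/36 = 3.62 × 1.5³/36 = 0.339375 m⁴.
Centre of pressure: y_p = y_c + I_c/(y_c·A) = 5.72 + 0.339375/(5.72 × 2.715) = 5.72 + 0.0218531 = 5.74185 m along the plane.

h_p = 5.74 m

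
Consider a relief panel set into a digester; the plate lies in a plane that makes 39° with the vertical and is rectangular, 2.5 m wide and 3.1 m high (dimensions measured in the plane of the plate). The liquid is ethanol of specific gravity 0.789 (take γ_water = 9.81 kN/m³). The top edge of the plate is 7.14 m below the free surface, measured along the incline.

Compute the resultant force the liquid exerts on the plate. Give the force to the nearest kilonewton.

γ = 0.789 × 9.81 = 7.74009 kN/m³.
The plate makes 39° with the vertical, i.e. θ = 90° − 39° = 51° to the horizontal. Measuring y along the incline from the free-surface line, vertical depth h = y·sinθ with sinθ = 0.777146.
The centroid lies 3.1/2 = 1.55 m below the top edge, so y_c = 7.14 + 1.55 = 8.69 m and h_c = 8.69 × 0.777146 = 6.7534 m.
A = 2.5 × 3.1 = 7.75 m².
Resultant F = γ·h_c·A = 7.74009 × 6.7534 × 7.75 = 405.107 kN.

F ≈ 405 kN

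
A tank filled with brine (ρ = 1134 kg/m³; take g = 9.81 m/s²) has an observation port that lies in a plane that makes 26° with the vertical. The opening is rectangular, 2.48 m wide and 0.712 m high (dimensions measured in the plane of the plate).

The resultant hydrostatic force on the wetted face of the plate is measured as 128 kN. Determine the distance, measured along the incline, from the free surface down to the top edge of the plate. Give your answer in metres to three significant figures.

y_top ≈ 6.89 m

γ = ρg = 1134 × 9.81 / 1000 = 11.12454 kN/m³.
A = 2.48 × 0.712 = 1.76576 m².
From F = γ·h_c·A, the centroid depth is h_c = 128/(11.12454 × 1.76576) = 6.51623 m.
The plate makes 26° with the vertical, i.e. θ = 90° − 26° = 64° to the horizontal. Measuring y along the incline from the free-surface line, vertical depth h = y·sinθ with sinθ = 0.898794.
Along the incline, y_c = h_c/sinθ = 6.51623/0.898794 = 7.24997 m.
The centroid lies 0.712/2 = 0.356 m below the top edge, so the top edge sits at y_top = 7.24997 − 0.356 = 6.89397 m along the incline.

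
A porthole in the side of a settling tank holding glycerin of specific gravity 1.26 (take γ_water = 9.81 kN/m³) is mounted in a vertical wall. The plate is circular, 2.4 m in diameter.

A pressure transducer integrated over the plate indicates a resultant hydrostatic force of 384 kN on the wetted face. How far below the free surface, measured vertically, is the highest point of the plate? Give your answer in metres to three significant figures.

γ = 1.26 × 9.81 = 12.3606 kN/m³.
A = π(1.2)² = 4.52389 m².
From F = γ·h_c·A, the centroid depth is h_c = 384/(12.3606 × 4.52389) = 6.8672 m.
The centroid is at the centre, 1.2 m below the top of the plate, so the highest point sits at h_top = 6.8672 − 1.2 = 5.6672 m below the surface.

d_top ≈ 5.67 m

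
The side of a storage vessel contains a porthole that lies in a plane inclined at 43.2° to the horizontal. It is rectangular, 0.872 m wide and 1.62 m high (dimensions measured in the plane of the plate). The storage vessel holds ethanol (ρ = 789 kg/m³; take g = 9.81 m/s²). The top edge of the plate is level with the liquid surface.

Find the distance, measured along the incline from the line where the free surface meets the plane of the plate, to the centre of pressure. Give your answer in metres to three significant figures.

γ = ρg = 789 × 9.81 / 1000 = 7.74009 kN/m³.
Let θ = 43.2° be the plate's angle to the horizontal; measure y along the incline from where the plane meets the free surface. Vertical depth h = y·sinθ with sinθ = 0.684547.
The centroid lies 1.62/2 = 0.81 m below the top edge, so y_c = 0.81 m and h_c = 0.81 × 0.684547 = 0.554483 m.
A = 0.872 × 1.62 = 1.41264 m².
Resultant F = γ·h_c·A = 7.74009 × 0.554483 × 1.41264 = 6.0627 kN.
I_c = b·h³/12 = 0.872 × 1.62³/12 = 0.308944 m⁴.
Centre of pressure: y_p = y_c + I_c/(y_c·A) = 0.81 + 0.308944/(0.81 × 1.41264) = 0.81 + 0.27 = 1.08 m along the plane.

y_p = 1.08 m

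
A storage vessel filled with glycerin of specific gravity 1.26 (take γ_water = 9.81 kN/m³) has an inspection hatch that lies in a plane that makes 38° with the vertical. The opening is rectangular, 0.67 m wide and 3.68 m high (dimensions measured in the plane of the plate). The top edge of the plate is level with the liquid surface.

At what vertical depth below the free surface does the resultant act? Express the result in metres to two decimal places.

h_p = 1.93 m

γ = 1.26 × 9.81 = 12.3606 kN/m³.
The plate makes 38° with the vertical, i.e. θ = 90° − 38° = 52° to the horizontal. Measuring y along the incline from the free-surface line, vertical depth h = y·sinθ with sinθ = 0.788011.
The centroid lies 3.68/2 = 1.84 m below the top edge, so y_c = 1.84 m and h_c = 1.84 × 0.788011 = 1.44994 m.
A = 0.67 × 3.68 = 2.4656 m².
Resultant F = γ·h_c·A = 12.3606 × 1.44994 × 2.4656 = 44.1888 kN.
I_c = b·h³/12 = 0.67 × 3.68³/12 = 2.78251 m⁴.
Centre of pressure: y_p = y_c + I_c/(y_c·A) = 1.84 + 2.78251/(1.84 × 2.4656) = 1.84 + 0.613333 = 2.45333 m along the plane.
Vertically, h_p = y_p·sinθ = 2.45333 × 0.788011 = 1.93325 m.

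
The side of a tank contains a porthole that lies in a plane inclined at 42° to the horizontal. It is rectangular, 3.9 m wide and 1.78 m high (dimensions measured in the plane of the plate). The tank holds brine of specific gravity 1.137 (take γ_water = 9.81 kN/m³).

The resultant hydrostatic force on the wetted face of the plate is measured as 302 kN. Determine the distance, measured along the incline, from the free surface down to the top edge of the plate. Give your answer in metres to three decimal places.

y_top ≈ 4.939 m

γ = 1.137 × 9.81 = 11.15397 kN/m³.
A = 3.9 × 1.78 = 6.942 m².
From F = γ·h_c·A, the centroid depth is h_c = 302/(11.15397 × 6.942) = 3.90025 m.
Let θ = 42° be the plate's angle to the horizontal; measure y along the incline from where the plane meets the free surface. Vertical depth h = y·sinθ with sinθ = 0.669131.
Along the incline, y_c = h_c/sinθ = 3.90025/0.669131 = 5.82883 m.
The centroid lies 1.78/2 = 0.89 m below the top edge, so the top edge sits at y_top = 5.82883 − 0.89 = 4.93883 m along the incline.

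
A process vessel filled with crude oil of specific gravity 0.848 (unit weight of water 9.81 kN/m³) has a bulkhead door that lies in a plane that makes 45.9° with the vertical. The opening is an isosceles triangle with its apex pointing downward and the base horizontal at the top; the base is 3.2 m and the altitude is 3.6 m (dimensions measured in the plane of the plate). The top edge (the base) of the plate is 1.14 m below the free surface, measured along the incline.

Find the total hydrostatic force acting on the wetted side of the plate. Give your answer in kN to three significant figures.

F ≈ 78.0 kN

γ = 0.848 × 9.81 = 8.31888 kN/m³.
The plate makes 45.9° with the vertical, i.e. θ = 90° − 45.9° = 44.1° to the horizontal. Measuring y along the incline from the free-surface line, vertical depth h = y·sinθ with sinθ = 0.695913.
With the apex down, the centroid sits h/3 = 3.6/3 = 1.2 m below the base (the top edge), so y_c = 1.14 + 1.2 = 2.34 m and h_c = 2.34 × 0.695913 = 1.62844 m.
A = ½ × 3.2 × 3.6 = 5.76 m².
Resultant F = γ·h_c·A = 8.31888 × 1.62844 × 5.76 = 78.0296 kN.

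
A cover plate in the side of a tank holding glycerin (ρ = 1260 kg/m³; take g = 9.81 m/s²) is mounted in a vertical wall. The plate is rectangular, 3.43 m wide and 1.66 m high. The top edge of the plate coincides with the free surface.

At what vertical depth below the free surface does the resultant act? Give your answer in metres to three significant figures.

h_p = 1.11 m

γ = ρg = 1260 × 9.81 / 1000 = 12.3606 kN/m³.
The centroid lies 1.66/2 = 0.83 m below the top edge, so the centroid depth is h_c = 0.83 m.
A = 3.43 × 1.66 = 5.6938 m².
Resultant F = γ·h_c·A = 12.3606 × 0.83 × 5.6938 = 58.4144 kN.
I_c = b·h³/12 = 3.43 × 1.66³/12 = 1.30749 m⁴.
Centre of pressure: y_p = y_c + I_c/(y_c·A) = 0.83 + 1.30749/(0.83 × 5.6938) = 0.83 + 0.276667 = 1.10667 m along the plane.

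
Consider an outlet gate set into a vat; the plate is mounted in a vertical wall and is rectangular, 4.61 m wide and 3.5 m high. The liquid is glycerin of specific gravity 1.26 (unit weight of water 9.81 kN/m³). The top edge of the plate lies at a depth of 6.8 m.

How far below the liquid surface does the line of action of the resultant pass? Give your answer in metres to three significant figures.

h_p = 8.67 m

γ = 1.26 × 9.81 = 12.3606 kN/m³.
The centroid lies 3.5/2 = 1.75 m below the top edge, so the centroid depth is h_c = 6.8 + 1.75 = 8.55 m.
A = 4.61 × 3.5 = 16.135 m².
Resultant F = γ·h_c·A = 12.3606 × 8.55 × 16.135 = 1705.2 kN.
I_c = b·h³/12 = 4.61 × 3.5³/12 = 16.4711 m⁴.
Centre of pressure: y_p = y_c + I_c/(y_c·A) = 8.55 + 16.4711/(8.55 × 16.135) = 8.55 + 0.119395 = 8.6694 m along the plane.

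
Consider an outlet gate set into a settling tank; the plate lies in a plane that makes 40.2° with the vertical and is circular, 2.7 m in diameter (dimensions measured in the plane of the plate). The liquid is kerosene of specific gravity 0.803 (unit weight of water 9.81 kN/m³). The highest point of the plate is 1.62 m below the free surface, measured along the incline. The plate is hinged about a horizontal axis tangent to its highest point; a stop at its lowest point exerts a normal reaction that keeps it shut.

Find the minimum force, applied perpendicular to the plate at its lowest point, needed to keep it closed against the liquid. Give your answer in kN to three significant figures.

P ≈ 57.0 kN

γ = 0.803 × 9.81 = 7.87743 kN/m³.
The plate makes 40.2° with the vertical, i.e. θ = 90° − 40.2° = 49.8° to the horizontal. Measuring y along the incline from the free-surface line, vertical depth h = y·sinθ with sinθ = 0.763796.
The centroid is at the centre, 1.35 m below the top of the plate, so y_c = 1.62 + 1.35 = 2.97 m and h_c = 2.97 × 0.763796 = 2.26847 m.
A = π(1.35)² = 5.72555 m².
Resultant F = γ·h_c·A = 7.87743 × 2.26847 × 5.72555 = 102.314 kN.
I_c = πr⁴/4 = π × 1.35⁴/4 = 2.6087 m⁴.
Centre of pressure: y_p = y_c + I_c/(y_c·A) = 2.97 + 2.6087/(2.97 × 5.72555) = 2.97 + 0.153409 = 3.12341 m along the plane.
The resultant acts 1.35 + 0.153409 = 1.50341 m (along the plate) below the hinge at the top edge, so the moment about the hinge is M = F × 1.50341 = 102.314 × 1.50341 = 153.82 kN·m.
A normal force at the bottom, 2.7 m from the hinge, must supply this moment: P = 153.82/2.7 = 56.9704 kN.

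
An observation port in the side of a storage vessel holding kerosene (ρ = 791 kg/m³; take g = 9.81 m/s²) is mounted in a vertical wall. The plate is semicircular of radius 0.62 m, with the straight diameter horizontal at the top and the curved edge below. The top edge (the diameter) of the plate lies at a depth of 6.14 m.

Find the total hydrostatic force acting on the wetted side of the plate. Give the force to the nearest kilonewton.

γ = ρg = 791 × 9.81 / 1000 = 7.75971 kN/m³.
The centroid of a semicircle lies 4r/(3π) = 0.263136 m from the diameter, here below the top edge, so the centroid depth is h_c = 6.14 + 0.263136 = 6.40314 m.
A = πr²/2 = π × 0.62²/2 = 0.603814 m².
Resultant F = γ·h_c·A = 7.75971 × 6.40314 × 0.603814 = 30.0014 kN.

F ≈ 30 kN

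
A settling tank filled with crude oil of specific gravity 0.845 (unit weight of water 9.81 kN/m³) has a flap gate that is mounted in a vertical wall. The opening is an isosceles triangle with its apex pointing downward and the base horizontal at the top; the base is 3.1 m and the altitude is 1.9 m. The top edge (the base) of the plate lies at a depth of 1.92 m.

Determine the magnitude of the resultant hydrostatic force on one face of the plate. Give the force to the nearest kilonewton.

F ≈ 62 kN

γ = 0.845 × 9.81 = 8.28945 kN/m³.
With the apex down, the centroid sits h/3 = 1.9/3 = 0.633333 m below the base (the top edge), so the centroid depth is h_c = 1.92 + 0.633333 = 2.55333 m.
A = ½ × 3.1 × 1.9 = 2.945 m².
Resultant F = γ·h_c·A = 8.28945 × 2.55333 × 2.945 = 62.333 kN.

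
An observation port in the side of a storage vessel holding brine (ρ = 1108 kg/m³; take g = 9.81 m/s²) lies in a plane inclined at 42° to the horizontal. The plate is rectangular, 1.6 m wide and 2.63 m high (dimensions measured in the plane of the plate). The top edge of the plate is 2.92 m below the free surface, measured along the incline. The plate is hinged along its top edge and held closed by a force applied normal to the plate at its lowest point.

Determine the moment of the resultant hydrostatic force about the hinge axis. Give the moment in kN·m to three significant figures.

γ = ρg = 1108 × 9.81 / 1000 = 10.86948 kN/m³.
Let θ = 42° be the plate's angle to the horizontal; measure y along the incline from where the plane meets the free surface. Vertical depth h = y·sinθ with sinθ = 0.669131.
The centroid lies 2.63/2 = 1.315 m below the top edge, so y_c = 2.92 + 1.315 = 4.235 m and h_c = 4.235 × 0.669131 = 2.83377 m.
A = 1.6 × 2.63 = 4.208 m².
Resultant F = γ·h_c·A = 10.86948 × 2.83377 × 4.208 = 129.613 kN.
I_c = b·h³/12 = 1.6 × 2.63³/12 = 2.42553 m⁴.
Centre of pressure: y_p = y_c + I_c/(y_c·A) = 4.235 + 2.42553/(4.235 × 4.208) = 4.235 + 0.136106 = 4.37111 m along the plane.
The resultant acts 1.315 + 0.136106 = 1.45111 m (along the plate) below the hinge at the top edge, so the moment about the hinge is M = F × 1.45111 = 129.613 × 1.45111 = 188.083 kN·m.

M ≈ 188 kN·m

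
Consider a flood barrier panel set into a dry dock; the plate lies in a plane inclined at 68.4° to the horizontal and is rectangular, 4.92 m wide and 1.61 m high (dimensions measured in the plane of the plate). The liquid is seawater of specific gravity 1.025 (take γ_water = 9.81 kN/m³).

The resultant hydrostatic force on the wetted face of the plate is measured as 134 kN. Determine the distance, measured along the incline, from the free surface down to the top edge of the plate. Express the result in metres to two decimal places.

y_top ≈ 1.00 m

γ = 1.025 × 9.81 = 10.05525 kN/m³.
A = 4.92 × 1.61 = 7.9212 m².
From F = γ·h_c·A, the centroid depth is h_c = 134/(10.05525 × 7.9212) = 1.68237 m.
Let θ = 68.4° be the plate's angle to the horizontal; measure y along the incline from where the plane meets the free surface. Vertical depth h = y·sinθ with sinθ = 0.929776.
Along the incline, y_c = h_c/sinθ = 1.68237/0.929776 = 1.80944 m.
The centroid lies 1.61/2 = 0.805 m below the top edge, so the top edge sits at y_top = 1.80944 − 0.805 = 1.00444 m along the incline.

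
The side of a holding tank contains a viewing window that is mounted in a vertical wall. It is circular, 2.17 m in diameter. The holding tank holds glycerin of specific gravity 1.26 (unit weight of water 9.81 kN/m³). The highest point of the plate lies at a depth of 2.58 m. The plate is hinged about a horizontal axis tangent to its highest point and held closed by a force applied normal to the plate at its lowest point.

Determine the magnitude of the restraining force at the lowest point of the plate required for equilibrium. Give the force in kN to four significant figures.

γ = 1.26 × 9.81 = 12.3606 kN/m³.
The centroid is at the centre, 1.085 m below the top of the plate, so the centroid depth is h_c = 2.58 + 1.085 = 3.665 m.
A = π(1.085)² = 3.69836 m².
Resultant F = γ·h_c·A = 12.3606 × 3.665 × 3.69836 = 167.542 kN.
I_c = πr⁴/4 = π × 1.085⁴/4 = 1.08845 m⁴.
Centre of pressure: y_p = y_c + I_c/(y_c·A) = 3.665 + 1.08845/(3.665 × 3.69836) = 3.665 + 0.0803018 = 3.7453 m along the plane.
The resultant acts 1.085 + 0.0803018 = 1.1653 m (along the plate) below the hinge at the top edge, so the moment about the hinge is M = F × 1.1653 = 167.542 × 1.1653 = 195.237 kN·m.
A normal force at the bottom, 2.17 m from the hinge, must supply this moment: P = 195.237/2.17 = 89.971 kN.

P ≈ 89.97 kN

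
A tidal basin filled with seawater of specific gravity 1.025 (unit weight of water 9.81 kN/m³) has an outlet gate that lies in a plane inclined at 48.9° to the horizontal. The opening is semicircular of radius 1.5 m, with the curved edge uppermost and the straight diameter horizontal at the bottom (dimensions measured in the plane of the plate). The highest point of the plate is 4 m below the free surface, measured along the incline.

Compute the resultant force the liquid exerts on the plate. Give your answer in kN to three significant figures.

F ≈ 130 kN

γ = 1.025 × 9.81 = 10.05525 kN/m³.
Let θ = 48.9° be the plate's angle to the horizontal; measure y along the incline from where the plane meets the free surface. Vertical depth h = y·sinθ with sinθ = 0.753563.
The centroid lies 4r/(3π) = 0.63662 m above the diameter, so r − 4r/(3π) = 1.5 − 0.63662 = 0.86338 m below the topmost point, so y_c = 4 + 0.86338 = 4.86338 m and h_c = 4.86338 × 0.753563 = 3.66486 m.
A = πr²/2 = π × 1.5²/2 = 3.53429 m².
Resultant F = γ·h_c·A = 10.05525 × 3.66486 × 3.53429 = 130.242 kN.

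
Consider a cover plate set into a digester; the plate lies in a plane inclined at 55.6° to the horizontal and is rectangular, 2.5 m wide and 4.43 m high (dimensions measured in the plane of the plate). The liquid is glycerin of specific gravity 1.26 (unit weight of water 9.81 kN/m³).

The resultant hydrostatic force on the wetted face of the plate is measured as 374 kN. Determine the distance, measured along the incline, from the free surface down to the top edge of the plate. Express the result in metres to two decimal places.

γ = 1.26 × 9.81 = 12.3606 kN/m³.
A = 2.5 × 4.43 = 11.075 m².
From F = γ·h_c·A, the centroid depth is h_c = 374/(12.3606 × 11.075) = 2.73205 m.
Let θ = 55.6° be the plate's angle to the horizontal; measure y along the incline from where the plane meets the free surface. Vertical depth h = y·sinθ with sinθ = 0.825113.
Along the incline, y_c = h_c/sinθ = 2.73205/0.825113 = 3.31112 m.
The centroid lies 4.43/2 = 2.215 m below the top edge, so the top edge sits at y_top = 3.31112 − 2.215 = 1.09612 m along the incline.

y_top ≈ 1.10 m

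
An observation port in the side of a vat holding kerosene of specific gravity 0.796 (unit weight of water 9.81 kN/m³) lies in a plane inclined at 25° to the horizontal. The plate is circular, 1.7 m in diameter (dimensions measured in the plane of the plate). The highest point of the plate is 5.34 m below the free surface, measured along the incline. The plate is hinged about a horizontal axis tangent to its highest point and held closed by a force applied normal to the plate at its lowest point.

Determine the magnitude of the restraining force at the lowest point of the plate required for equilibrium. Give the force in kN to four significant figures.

γ = 0.796 × 9.81 = 7.80876 kN/m³.
Let θ = 25° be the plate's angle to the horizontal; measure y along the incline from where the plane meets the free surface. Vertical depth h = y·sinθ with sinθ = 0.422618.
The centroid is at the centre, 0.85 m below the top of the plate, so y_c = 5.34 + 0.85 = 6.19 m and h_c = 6.19 × 0.422618 = 2.61601 m.
A = π(0.85)² = 2.2698 m².
Resultant F = γ·h_c·A = 7.80876 × 2.61601 × 2.2698 = 46.367 kN.
I_c = πr⁴/4 = π × 0.85⁴/4 = 0.409983 m⁴.
Centre of pressure: y_p = y_c + I_c/(y_c·A) = 6.19 + 0.409983/(6.19 × 2.2698) = 6.19 + 0.0291802 = 6.21918 m along the plane.
The resultant acts 0.85 + 0.0291802 = 0.87918 m (along the plate) below the hinge at the top edge, so the moment about the hinge is M = F × 0.87918 = 46.367 × 0.87918 = 40.7649 kN·m.
A normal force at the bottom, 1.7 m from the hinge, must supply this moment: P = 40.7649/1.7 = 23.9794 kN.

P ≈ 23.98 kN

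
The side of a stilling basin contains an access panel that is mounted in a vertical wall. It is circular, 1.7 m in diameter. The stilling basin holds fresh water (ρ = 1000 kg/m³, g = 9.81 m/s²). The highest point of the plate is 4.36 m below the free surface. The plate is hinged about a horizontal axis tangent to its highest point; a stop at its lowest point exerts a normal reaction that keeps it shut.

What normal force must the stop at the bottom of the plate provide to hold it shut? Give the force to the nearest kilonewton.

P ≈ 60 kN

γ = ρg = 1000 × 9.81 = 9810 N/m³ = 9.81 kN/m³.
The centroid is at the centre, 0.85 m below the top of the plate, so the centroid depth is h_c = 4.36 + 0.85 = 5.21 m.
A = π(0.85)² = 2.2698 m².
Resultant F = γ·h_c·A = 9.81 × 5.21 × 2.2698 = 116.01 kN.
I_c = πr⁴/4 = π × 0.85⁴/4 = 0.409983 m⁴.
Centre of pressure: y_p = y_c + I_c/(y_c·A) = 5.21 + 0.409983/(5.21 × 2.2698) = 5.21 + 0.0346689 = 5.24467 m along the plane.
The resultant acts 0.85 + 0.0346689 = 0.884669 m (along the plate) below the hinge at the top edge, so the moment about the hinge is M = F × 0.884669 = 116.01 × 0.884669 = 102.63 kN·m.
A normal force at the bottom, 1.7 m from the hinge, must supply this moment: P = 102.63/1.7 = 60.3706 kN.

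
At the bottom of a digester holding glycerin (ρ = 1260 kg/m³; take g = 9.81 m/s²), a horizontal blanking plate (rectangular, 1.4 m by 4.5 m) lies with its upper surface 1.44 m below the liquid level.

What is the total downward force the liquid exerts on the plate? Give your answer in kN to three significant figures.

γ = ρg = 1260 × 9.81 / 1000 = 12.3606 kN/m³.
The plate is horizontal, so pressure is uniform at p = γ·h = 12.3606 × 1.44 = 17.7993 kN/m².
A = 1.4 × 4.5 = 6.3 m².
F = p·A = 17.7993 × 6.3 = 112.136 kN.

F ≈ 112 kN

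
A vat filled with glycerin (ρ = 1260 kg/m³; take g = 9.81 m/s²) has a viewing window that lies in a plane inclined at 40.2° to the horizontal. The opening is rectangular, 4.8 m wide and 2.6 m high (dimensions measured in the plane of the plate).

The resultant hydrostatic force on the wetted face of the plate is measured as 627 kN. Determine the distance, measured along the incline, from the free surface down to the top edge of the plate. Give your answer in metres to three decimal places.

y_top ≈ 4.997 m

γ = ρg = 1260 × 9.81 / 1000 = 12.3606 kN/m³.
A = 4.8 × 2.6 = 12.48 m².
From F = γ·h_c·A, the centroid depth is h_c = 627/(12.3606 × 12.48) = 4.06456 m.
Let θ = 40.2° be the plate's angle to the horizontal; measure y along the incline from where the plane meets the free surface. Vertical depth h = y·sinθ with sinθ = 0.645458.
Along the incline, y_c = h_c/sinθ = 4.06456/0.645458 = 6.29717 m.
The centroid lies 2.6/2 = 1.3 m below the top edge, so the top edge sits at y_top = 6.29717 − 1.3 = 4.99717 m along the incline.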